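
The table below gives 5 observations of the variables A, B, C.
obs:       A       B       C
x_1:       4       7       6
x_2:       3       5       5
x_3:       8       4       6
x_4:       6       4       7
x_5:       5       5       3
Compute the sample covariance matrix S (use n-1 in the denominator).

Step 1 — column means:
  mean(A) = (4 + 3 + 8 + 6 + 5) / 5 = 26/5 = 5.2
  mean(B) = (7 + 5 + 4 + 4 + 5) / 5 = 25/5 = 5
  mean(C) = (6 + 5 + 6 + 7 + 3) / 5 = 27/5 = 5.4

Step 2 — sample covariance S[i,j] = (1/(n-1)) · Σ_k (x_{k,i} - mean_i) · (x_{k,j} - mean_j), with n-1 = 4.
  S[A,A] = ((-1.2)·(-1.2) + (-2.2)·(-2.2) + (2.8)·(2.8) + (0.8)·(0.8) + (-0.2)·(-0.2)) / 4 = 14.8/4 = 3.7
  S[A,B] = ((-1.2)·(2) + (-2.2)·(0) + (2.8)·(-1) + (0.8)·(-1) + (-0.2)·(0)) / 4 = -6/4 = -1.5
  S[A,C] = ((-1.2)·(0.6) + (-2.2)·(-0.4) + (2.8)·(0.6) + (0.8)·(1.6) + (-0.2)·(-2.4)) / 4 = 3.6/4 = 0.9
  S[B,B] = ((2)·(2) + (0)·(0) + (-1)·(-1) + (-1)·(-1) + (0)·(0)) / 4 = 6/4 = 1.5
  S[B,C] = ((2)·(0.6) + (0)·(-0.4) + (-1)·(0.6) + (-1)·(1.6) + (0)·(-2.4)) / 4 = -1/4 = -0.25
  S[C,C] = ((0.6)·(0.6) + (-0.4)·(-0.4) + (0.6)·(0.6) + (1.6)·(1.6) + (-2.4)·(-2.4)) / 4 = 9.2/4 = 2.3

S is symmetric (S[j,i] = S[i,j]). Assembling:

S = [[3.7, -1.5, 0.9],
 [-1.5, 1.5, -0.25],
 [0.9, -0.25, 2.3]]


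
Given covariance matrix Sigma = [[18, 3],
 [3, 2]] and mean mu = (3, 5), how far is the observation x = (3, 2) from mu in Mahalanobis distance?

Step 1 — centre the observation: (x - mu) = (0, -3).

Step 2 — invert Sigma. det(Sigma) = 18·2 - (3)² = 27.
  Sigma^{-1} = (1/det) · [[d, -b], [-b, a]] = [[0.0741, -0.1111],
 [-0.1111, 0.6667]].

Step 3 — form the quadratic (x - mu)^T · Sigma^{-1} · (x - mu):
  Sigma^{-1} · (x - mu) = (0.3333, -2).
  (x - mu)^T · [Sigma^{-1} · (x - mu)] = (0)·(0.3333) + (-3)·(-2) = 6.

Step 4 — take square root: d = √(6) ≈ 2.4495.

d(x, mu) = √(6) ≈ 2.4495


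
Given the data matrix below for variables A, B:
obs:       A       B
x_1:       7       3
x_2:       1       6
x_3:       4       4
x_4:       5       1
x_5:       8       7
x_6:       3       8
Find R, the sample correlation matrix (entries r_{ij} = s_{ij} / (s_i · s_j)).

Step 1 — column means:
  mean(A) = (7 + 1 + 4 + 5 + 8 + 3) / 6 = 28/6 = 4.6667
  mean(B) = (3 + 6 + 4 + 1 + 7 + 8) / 6 = 29/6 = 4.8333

Step 2 — sample variances and covariances s[i,j] = (1/(n-1)) · Σ_k (x_{k,i} - mean_i) · (x_{k,j} - mean_j), with n-1 = 5:
  s[A,A] = ((2.3333)·(2.3333) + (-3.6667)·(-3.6667) + (-0.6667)·(-0.6667) + (0.3333)·(0.3333) + (3.3333)·(3.3333) + (-1.6667)·(-1.6667)) / 5 = 33.3333/5 = 6.6667
  s[A,B] = ((2.3333)·(-1.8333) + (-3.6667)·(1.1667) + (-0.6667)·(-0.8333) + (0.3333)·(-3.8333) + (3.3333)·(2.1667) + (-1.6667)·(3.1667)) / 5 = -7.3333/5 = -1.4667
  s[B,B] = ((-1.8333)·(-1.8333) + (1.1667)·(1.1667) + (-0.8333)·(-0.8333) + (-3.8333)·(-3.8333) + (2.1667)·(2.1667) + (3.1667)·(3.1667)) / 5 = 34.8333/5 = 6.9667
  Sample standard deviations s_i = √(s[i,i]):
  s(A) = √(6.6667) = 2.582
  s(B) = √(6.9667) = 2.6394

Step 3 — r_{ij} = s_{ij} / (s_i · s_j):
  r[A,A] = 1 (diagonal).
  r[A,B] = -1.4667 / (2.582 · 2.6394) = -1.4667 / 6.815 = -0.2152
  r[B,B] = 1 (diagonal).

R is symmetric with unit diagonal. Assembling:

R = [[1, -0.2152],
 [-0.2152, 1]]


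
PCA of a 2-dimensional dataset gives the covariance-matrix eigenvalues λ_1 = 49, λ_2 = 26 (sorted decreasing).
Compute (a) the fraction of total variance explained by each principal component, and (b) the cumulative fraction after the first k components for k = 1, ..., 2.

Step 1 — total variance = trace(Sigma) = Σ λ_i = 49 + 26 = 75.

Step 2 — fraction explained by component i = λ_i / Σ λ:
  PC1: 49/75 = 0.6533
  PC2: 26/75 = 0.3467

Step 3 — cumulative fraction after k components = (λ_1 + ... + λ_k) / Σ λ:
  k = 1: 49/75 = 0.6533
  k = 2: (49 + 26)/75 = 75/75 = 1

Summary (fraction, with percent):

explained: PC1 0.6533 (65.33%), PC2 0.3467 (34.67%);  cumulative: 0.6533, 1


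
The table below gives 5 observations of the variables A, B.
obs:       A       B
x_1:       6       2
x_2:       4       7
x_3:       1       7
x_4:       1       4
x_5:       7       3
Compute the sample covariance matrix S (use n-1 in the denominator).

Step 1 — column means:
  mean(A) = (6 + 4 + 1 + 1 + 7) / 5 = 19/5 = 3.8
  mean(B) = (2 + 7 + 7 + 4 + 3) / 5 = 23/5 = 4.6

Step 2 — sample covariance S[i,j] = (1/(n-1)) · Σ_k (x_{k,i} - mean_i) · (x_{k,j} - mean_j), with n-1 = 4.
  S[A,A] = ((2.2)·(2.2) + (0.2)·(0.2) + (-2.8)·(-2.8) + (-2.8)·(-2.8) + (3.2)·(3.2)) / 4 = 30.8/4 = 7.7
  S[A,B] = ((2.2)·(-2.6) + (0.2)·(2.4) + (-2.8)·(2.4) + (-2.8)·(-0.6) + (3.2)·(-1.6)) / 4 = -15.4/4 = -3.85
  S[B,B] = ((-2.6)·(-2.6) + (2.4)·(2.4) + (2.4)·(2.4) + (-0.6)·(-0.6) + (-1.6)·(-1.6)) / 4 = 21.2/4 = 5.3

S is symmetric (S[j,i] = S[i,j]). Assembling:

S = [[7.7, -3.85],
 [-3.85, 5.3]]


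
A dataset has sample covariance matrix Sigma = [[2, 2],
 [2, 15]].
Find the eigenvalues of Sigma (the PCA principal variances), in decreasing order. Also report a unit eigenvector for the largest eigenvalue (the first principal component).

Step 1 — characteristic polynomial of 2×2 Sigma:
  det(Sigma - λI) = λ² - trace · λ + det = 0.
  trace = 2 + 15 = 17, det = 2·15 - (2)² = 26.
Step 2 — discriminant:
  Δ = trace² - 4·det = 289 - 104 = 185.
Step 3 — eigenvalues:
  λ = (trace ± √Δ)/2 = (17 ± 13.6015)/2,
  λ_1 = 15.3007,  λ_2 = 1.6993.

Step 4 — unit eigenvector for λ_1: solve (Sigma - λ_1 I)v = 0. First row:
  (2 - 15.3007)·v_x + (2)·v_y = 0, i.e. (-13.3007)·v_x + (2)·v_y = 0,
  so v ∝ (b, λ_1 - a) = (2, 13.3007) = u.
  ||u|| = √((2)² + (13.3007)²) = √(180.9096) ≈ 13.4503,
  v_1 = u/||u|| ≈ (0.1487, 0.9889) (||v_1|| = 1).

λ_1 = 15.3007,  λ_2 = 1.6993;  v_1 ≈ (0.1487, 0.9889)


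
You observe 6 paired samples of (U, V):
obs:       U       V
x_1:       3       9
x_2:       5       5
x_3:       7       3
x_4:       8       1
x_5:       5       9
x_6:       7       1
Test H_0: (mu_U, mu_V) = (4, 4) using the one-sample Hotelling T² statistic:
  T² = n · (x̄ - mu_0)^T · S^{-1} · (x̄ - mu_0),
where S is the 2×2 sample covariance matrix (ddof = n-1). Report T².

Step 1 — sample mean vector:
  mean(U) = (3 + 5 + 7 + 8 + 5 + 7) / 6 = 35/6 = 5.8333
  mean(V) = (9 + 5 + 3 + 1 + 9 + 1) / 6 = 28/6 = 4.6667
  x̄ = (5.8333, 4.6667),  deviation x̄ - mu_0 = (5.8333, 4.6667) - (4, 4) = (1.8333, 0.6667).

Step 2 — sample covariance matrix, S[i,j] = (1/(n-1)) · Σ_k (x_{k,i} - mean_i) · (x_{k,j} - mean_j), divisor n-1 = 5:
  S[U,U] = ((-2.8333)·(-2.8333) + (-0.8333)·(-0.8333) + (1.1667)·(1.1667) + (2.1667)·(2.1667) + (-0.8333)·(-0.8333) + (1.1667)·(1.1667)) / 5 = 16.8333/5 = 3.3667
  S[U,V] = ((-2.8333)·(4.3333) + (-0.8333)·(0.3333) + (1.1667)·(-1.6667) + (2.1667)·(-3.6667) + (-0.8333)·(4.3333) + (1.1667)·(-3.6667)) / 5 = -30.3333/5 = -6.0667
  S[V,V] = ((4.3333)·(4.3333) + (0.3333)·(0.3333) + (-1.6667)·(-1.6667) + (-3.6667)·(-3.6667) + (4.3333)·(4.3333) + (-3.6667)·(-3.6667)) / 5 = 67.3333/5 = 13.4667
  S = [[3.3667, -6.0667],
 [-6.0667, 13.4667]].

Step 3 — invert S. det(S) = 3.3667·13.4667 - (-6.0667)² = 8.5333.
  S^{-1} = (1/det) · [[d, -b], [-b, a]] = [[1.5781, 0.7109],
 [0.7109, 0.3945]].

Step 4 — quadratic form (x̄ - mu_0)^T · S^{-1} · (x̄ - mu_0):
  S^{-1} · (x̄ - mu_0) = (3.3672, 1.5664),
  (x̄ - mu_0)^T · [...] = (1.8333)·(3.3672) + (0.6667)·(1.5664) = 7.2174.

Step 5 — scale by n: T² = 6 · 7.2174 = 43.3047.

T² ≈ 43.3047


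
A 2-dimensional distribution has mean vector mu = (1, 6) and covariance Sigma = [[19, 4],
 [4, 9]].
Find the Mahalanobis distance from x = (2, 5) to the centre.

Step 1 — centre the observation: (x - mu) = (1, -1).

Step 2 — invert Sigma. det(Sigma) = 19·9 - (4)² = 155.
  Sigma^{-1} = (1/det) · [[d, -b], [-b, a]] = [[0.0581, -0.0258],
 [-0.0258, 0.1226]].

Step 3 — form the quadratic (x - mu)^T · Sigma^{-1} · (x - mu):
  Sigma^{-1} · (x - mu) = (0.0839, -0.1484).
  (x - mu)^T · [Sigma^{-1} · (x - mu)] = (1)·(0.0839) + (-1)·(-0.1484) = 0.2323.

Step 4 — take square root: d = √(0.2323) ≈ 0.4819.

d(x, mu) = √(0.2323) ≈ 0.4819


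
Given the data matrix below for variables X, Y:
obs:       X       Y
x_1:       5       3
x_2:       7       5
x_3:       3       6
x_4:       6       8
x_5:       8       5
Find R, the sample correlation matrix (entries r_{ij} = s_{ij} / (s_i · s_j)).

Step 1 — column means:
  mean(X) = (5 + 7 + 3 + 6 + 8) / 5 = 29/5 = 5.8
  mean(Y) = (3 + 5 + 6 + 8 + 5) / 5 = 27/5 = 5.4

Step 2 — sample variances and covariances s[i,j] = (1/(n-1)) · Σ_k (x_{k,i} - mean_i) · (x_{k,j} - mean_j), with n-1 = 4:
  s[X,X] = ((-0.8)·(-0.8) + (1.2)·(1.2) + (-2.8)·(-2.8) + (0.2)·(0.2) + (2.2)·(2.2)) / 4 = 14.8/4 = 3.7
  s[X,Y] = ((-0.8)·(-2.4) + (1.2)·(-0.4) + (-2.8)·(0.6) + (0.2)·(2.6) + (2.2)·(-0.4)) / 4 = -0.6/4 = -0.15
  s[Y,Y] = ((-2.4)·(-2.4) + (-0.4)·(-0.4) + (0.6)·(0.6) + (2.6)·(2.6) + (-0.4)·(-0.4)) / 4 = 13.2/4 = 3.3
  Sample standard deviations s_i = √(s[i,i]):
  s(X) = √(3.7) = 1.9235
  s(Y) = √(3.3) = 1.8166

Step 3 — r_{ij} = s_{ij} / (s_i · s_j):
  r[X,X] = 1 (diagonal).
  r[X,Y] = -0.15 / (1.9235 · 1.8166) = -0.15 / 3.4943 = -0.0429
  r[Y,Y] = 1 (diagonal).

R is symmetric with unit diagonal. Assembling:

R = [[1, -0.0429],
 [-0.0429, 1]]


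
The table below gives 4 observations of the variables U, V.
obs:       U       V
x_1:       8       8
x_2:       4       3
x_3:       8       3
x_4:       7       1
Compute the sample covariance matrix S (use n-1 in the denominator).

Step 1 — column means:
  mean(U) = (8 + 4 + 8 + 7) / 4 = 27/4 = 6.75
  mean(V) = (8 + 3 + 3 + 1) / 4 = 15/4 = 3.75

Step 2 — sample covariance S[i,j] = (1/(n-1)) · Σ_k (x_{k,i} - mean_i) · (x_{k,j} - mean_j), with n-1 = 3.
  S[U,U] = ((1.25)·(1.25) + (-2.75)·(-2.75) + (1.25)·(1.25) + (0.25)·(0.25)) / 3 = 10.75/3 = 3.5833
  S[U,V] = ((1.25)·(4.25) + (-2.75)·(-0.75) + (1.25)·(-0.75) + (0.25)·(-2.75)) / 3 = 5.75/3 = 1.9167
  S[V,V] = ((4.25)·(4.25) + (-0.75)·(-0.75) + (-0.75)·(-0.75) + (-2.75)·(-2.75)) / 3 = 26.75/3 = 8.9167

S is symmetric (S[j,i] = S[i,j]). Assembling:

S = [[3.5833, 1.9167],
 [1.9167, 8.9167]]


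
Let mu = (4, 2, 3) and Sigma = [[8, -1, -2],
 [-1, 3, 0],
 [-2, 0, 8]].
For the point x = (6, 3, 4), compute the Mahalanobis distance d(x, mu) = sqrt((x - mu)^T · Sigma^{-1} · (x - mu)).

Step 1 — centre the observation: (x - mu) = (2, 1, 1).

Step 2 — invert Sigma (cofactor / det for 3×3, or solve directly):
  Sigma^{-1} = [[0.1395, 0.0465, 0.0349],
 [0.0465, 0.3488, 0.0116],
 [0.0349, 0.0116, 0.1337]].

Step 3 — form the quadratic (x - mu)^T · Sigma^{-1} · (x - mu):
  Sigma^{-1} · (x - mu) = (0.3605, 0.4535, 0.2151).
  (x - mu)^T · [Sigma^{-1} · (x - mu)] = (2)·(0.3605) + (1)·(0.4535) + (1)·(0.2151) = 1.3895.

Step 4 — take square root: d = √(1.3895) ≈ 1.1788.

d(x, mu) = √(1.3895) ≈ 1.1788


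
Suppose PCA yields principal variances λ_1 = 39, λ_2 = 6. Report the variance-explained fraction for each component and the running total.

Step 1 — total variance = trace(Sigma) = Σ λ_i = 39 + 6 = 45.

Step 2 — fraction explained by component i = λ_i / Σ λ:
  PC1: 39/45 = 0.8667
  PC2: 6/45 = 0.1333

Step 3 — cumulative fraction after k components = (λ_1 + ... + λ_k) / Σ λ:
  k = 1: 39/45 = 0.8667
  k = 2: (39 + 6)/45 = 45/45 = 1

Summary (fraction, with percent):

explained: PC1 0.8667 (86.67%), PC2 0.1333 (13.33%);  cumulative: 0.8667, 1


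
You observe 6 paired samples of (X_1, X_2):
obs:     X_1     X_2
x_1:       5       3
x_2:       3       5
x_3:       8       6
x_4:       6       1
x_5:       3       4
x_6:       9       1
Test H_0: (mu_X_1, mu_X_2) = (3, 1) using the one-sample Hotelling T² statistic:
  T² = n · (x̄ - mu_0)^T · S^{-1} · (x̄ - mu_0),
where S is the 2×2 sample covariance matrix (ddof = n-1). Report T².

Step 1 — sample mean vector:
  mean(X_1) = (5 + 3 + 8 + 6 + 3 + 9) / 6 = 34/6 = 5.6667
  mean(X_2) = (3 + 5 + 6 + 1 + 4 + 1) / 6 = 20/6 = 3.3333
  x̄ = (5.6667, 3.3333),  deviation x̄ - mu_0 = (5.6667, 3.3333) - (3, 1) = (2.6667, 2.3333).

Step 2 — sample covariance matrix, S[i,j] = (1/(n-1)) · Σ_k (x_{k,i} - mean_i) · (x_{k,j} - mean_j), divisor n-1 = 5:
  S[X_1,X_1] = ((-0.6667)·(-0.6667) + (-2.6667)·(-2.6667) + (2.3333)·(2.3333) + (0.3333)·(0.3333) + (-2.6667)·(-2.6667) + (3.3333)·(3.3333)) / 5 = 31.3333/5 = 6.2667
  S[X_1,X_2] = ((-0.6667)·(-0.3333) + (-2.6667)·(1.6667) + (2.3333)·(2.6667) + (0.3333)·(-2.3333) + (-2.6667)·(0.6667) + (3.3333)·(-2.3333)) / 5 = -8.3333/5 = -1.6667
  S[X_2,X_2] = ((-0.3333)·(-0.3333) + (1.6667)·(1.6667) + (2.6667)·(2.6667) + (-2.3333)·(-2.3333) + (0.6667)·(0.6667) + (-2.3333)·(-2.3333)) / 5 = 21.3333/5 = 4.2667
  S = [[6.2667, -1.6667],
 [-1.6667, 4.2667]].

Step 3 — invert S. det(S) = 6.2667·4.2667 - (-1.6667)² = 23.96.
  S^{-1} = (1/det) · [[d, -b], [-b, a]] = [[0.1781, 0.0696],
 [0.0696, 0.2615]].

Step 4 — quadratic form (x̄ - mu_0)^T · S^{-1} · (x̄ - mu_0):
  S^{-1} · (x̄ - mu_0) = (0.6372, 0.7958),
  (x̄ - mu_0)^T · [...] = (2.6667)·(0.6372) + (2.3333)·(0.7958) = 3.5559.

Step 5 — scale by n: T² = 6 · 3.5559 = 21.3356.

T² ≈ 21.3356


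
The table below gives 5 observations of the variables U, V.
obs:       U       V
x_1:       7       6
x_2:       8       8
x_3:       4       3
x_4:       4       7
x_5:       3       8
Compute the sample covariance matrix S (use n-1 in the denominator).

Step 1 — column means:
  mean(U) = (7 + 8 + 4 + 4 + 3) / 5 = 26/5 = 5.2
  mean(V) = (6 + 8 + 3 + 7 + 8) / 5 = 32/5 = 6.4

Step 2 — sample covariance S[i,j] = (1/(n-1)) · Σ_k (x_{k,i} - mean_i) · (x_{k,j} - mean_j), with n-1 = 4.
  S[U,U] = ((1.8)·(1.8) + (2.8)·(2.8) + (-1.2)·(-1.2) + (-1.2)·(-1.2) + (-2.2)·(-2.2)) / 4 = 18.8/4 = 4.7
  S[U,V] = ((1.8)·(-0.4) + (2.8)·(1.6) + (-1.2)·(-3.4) + (-1.2)·(0.6) + (-2.2)·(1.6)) / 4 = 3.6/4 = 0.9
  S[V,V] = ((-0.4)·(-0.4) + (1.6)·(1.6) + (-3.4)·(-3.4) + (0.6)·(0.6) + (1.6)·(1.6)) / 4 = 17.2/4 = 4.3

S is symmetric (S[j,i] = S[i,j]). Assembling:

S = [[4.7, 0.9],
 [0.9, 4.3]]


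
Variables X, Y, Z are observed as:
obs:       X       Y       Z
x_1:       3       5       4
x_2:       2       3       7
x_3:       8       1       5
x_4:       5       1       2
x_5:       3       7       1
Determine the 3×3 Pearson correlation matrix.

Step 1 — column means:
  mean(X) = (3 + 2 + 8 + 5 + 3) / 5 = 21/5 = 4.2
  mean(Y) = (5 + 3 + 1 + 1 + 7) / 5 = 17/5 = 3.4
  mean(Z) = (4 + 7 + 5 + 2 + 1) / 5 = 19/5 = 3.8

Step 2 — sample variances and covariances s[i,j] = (1/(n-1)) · Σ_k (x_{k,i} - mean_i) · (x_{k,j} - mean_j), with n-1 = 4:
  s[X,X] = ((-1.2)·(-1.2) + (-2.2)·(-2.2) + (3.8)·(3.8) + (0.8)·(0.8) + (-1.2)·(-1.2)) / 4 = 22.8/4 = 5.7
  s[X,Y] = ((-1.2)·(1.6) + (-2.2)·(-0.4) + (3.8)·(-2.4) + (0.8)·(-2.4) + (-1.2)·(3.6)) / 4 = -16.4/4 = -4.1
  s[X,Z] = ((-1.2)·(0.2) + (-2.2)·(3.2) + (3.8)·(1.2) + (0.8)·(-1.8) + (-1.2)·(-2.8)) / 4 = -0.8/4 = -0.2
  s[Y,Y] = ((1.6)·(1.6) + (-0.4)·(-0.4) + (-2.4)·(-2.4) + (-2.4)·(-2.4) + (3.6)·(3.6)) / 4 = 27.2/4 = 6.8
  s[Y,Z] = ((1.6)·(0.2) + (-0.4)·(3.2) + (-2.4)·(1.2) + (-2.4)·(-1.8) + (3.6)·(-2.8)) / 4 = -9.6/4 = -2.4
  s[Z,Z] = ((0.2)·(0.2) + (3.2)·(3.2) + (1.2)·(1.2) + (-1.8)·(-1.8) + (-2.8)·(-2.8)) / 4 = 22.8/4 = 5.7
  Sample standard deviations s_i = √(s[i,i]):
  s(X) = √(5.7) = 2.3875
  s(Y) = √(6.8) = 2.6077
  s(Z) = √(5.7) = 2.3875

Step 3 — r_{ij} = s_{ij} / (s_i · s_j):
  r[X,X] = 1 (diagonal).
  r[X,Y] = -4.1 / (2.3875 · 2.6077) = -4.1 / 6.2258 = -0.6586
  r[X,Z] = -0.2 / (2.3875 · 2.3875) = -0.2 / 5.7 = -0.0351
  r[Y,Y] = 1 (diagonal).
  r[Y,Z] = -2.4 / (2.6077 · 2.3875) = -2.4 / 6.2258 = -0.3855
  r[Z,Z] = 1 (diagonal).

R is symmetric with unit diagonal. Assembling:

R = [[1, -0.6586, -0.0351],
 [-0.6586, 1, -0.3855],
 [-0.0351, -0.3855, 1]]


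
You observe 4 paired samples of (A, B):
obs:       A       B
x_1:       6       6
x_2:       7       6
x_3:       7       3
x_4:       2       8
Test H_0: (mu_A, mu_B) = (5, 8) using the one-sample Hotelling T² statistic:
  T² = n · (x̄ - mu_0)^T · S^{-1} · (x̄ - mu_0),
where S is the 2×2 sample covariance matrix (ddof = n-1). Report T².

Step 1 — sample mean vector:
  mean(A) = (6 + 7 + 7 + 2) / 4 = 22/4 = 5.5
  mean(B) = (6 + 6 + 3 + 8) / 4 = 23/4 = 5.75
  x̄ = (5.5, 5.75),  deviation x̄ - mu_0 = (5.5, 5.75) - (5, 8) = (0.5, -2.25).

Step 2 — sample covariance matrix, S[i,j] = (1/(n-1)) · Σ_k (x_{k,i} - mean_i) · (x_{k,j} - mean_j), divisor n-1 = 3:
  S[A,A] = ((0.5)·(0.5) + (1.5)·(1.5) + (1.5)·(1.5) + (-3.5)·(-3.5)) / 3 = 17/3 = 5.6667
  S[A,B] = ((0.5)·(0.25) + (1.5)·(0.25) + (1.5)·(-2.75) + (-3.5)·(2.25)) / 3 = -11.5/3 = -3.8333
  S[B,B] = ((0.25)·(0.25) + (0.25)·(0.25) + (-2.75)·(-2.75) + (2.25)·(2.25)) / 3 = 12.75/3 = 4.25
  S = [[5.6667, -3.8333],
 [-3.8333, 4.25]].

Step 3 — invert S. det(S) = 5.6667·4.25 - (-3.8333)² = 9.3889.
  S^{-1} = (1/det) · [[d, -b], [-b, a]] = [[0.4527, 0.4083],
 [0.4083, 0.6036]].

Step 4 — quadratic form (x̄ - mu_0)^T · S^{-1} · (x̄ - mu_0):
  S^{-1} · (x̄ - mu_0) = (-0.6923, -1.1538),
  (x̄ - mu_0)^T · [...] = (0.5)·(-0.6923) + (-2.25)·(-1.1538) = 2.25.

Step 5 — scale by n: T² = 4 · 2.25 = 9.

T² ≈ 9


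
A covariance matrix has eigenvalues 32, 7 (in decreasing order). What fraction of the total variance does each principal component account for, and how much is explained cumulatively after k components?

Step 1 — total variance = trace(Sigma) = Σ λ_i = 32 + 7 = 39.

Step 2 — fraction explained by component i = λ_i / Σ λ:
  PC1: 32/39 = 0.8205
  PC2: 7/39 = 0.1795

Step 3 — cumulative fraction after k components = (λ_1 + ... + λ_k) / Σ λ:
  k = 1: 32/39 = 0.8205
  k = 2: (32 + 7)/39 = 39/39 = 1

Summary (fraction, with percent):

explained: PC1 0.8205 (82.05%), PC2 0.1795 (17.95%);  cumulative: 0.8205, 1


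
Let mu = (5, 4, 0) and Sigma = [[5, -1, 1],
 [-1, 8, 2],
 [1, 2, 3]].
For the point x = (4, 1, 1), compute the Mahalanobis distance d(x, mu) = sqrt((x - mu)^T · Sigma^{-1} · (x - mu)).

Step 1 — centre the observation: (x - mu) = (-1, -3, 1).

Step 2 — invert Sigma (cofactor / det for 3×3, or solve directly):
  Sigma^{-1} = [[0.2353, 0.0588, -0.1176],
 [0.0588, 0.1647, -0.1294],
 [-0.1176, -0.1294, 0.4588]].

Step 3 — form the quadratic (x - mu)^T · Sigma^{-1} · (x - mu):
  Sigma^{-1} · (x - mu) = (-0.5294, -0.6824, 0.9647).
  (x - mu)^T · [Sigma^{-1} · (x - mu)] = (-1)·(-0.5294) + (-3)·(-0.6824) + (1)·(0.9647) = 3.5412.

Step 4 — take square root: d = √(3.5412) ≈ 1.8818.

d(x, mu) = √(3.5412) ≈ 1.8818


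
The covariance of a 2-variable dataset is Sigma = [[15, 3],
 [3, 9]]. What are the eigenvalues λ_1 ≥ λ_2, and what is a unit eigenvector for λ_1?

Step 1 — characteristic polynomial of 2×2 Sigma:
  det(Sigma - λI) = λ² - trace · λ + det = 0.
  trace = 15 + 9 = 24, det = 15·9 - (3)² = 126.
Step 2 — discriminant:
  Δ = trace² - 4·det = 576 - 504 = 72.
Step 3 — eigenvalues:
  λ = (trace ± √Δ)/2 = (24 ± 8.4853)/2,
  λ_1 = 16.2426,  λ_2 = 7.7574.

Step 4 — unit eigenvector for λ_1: solve (Sigma - λ_1 I)v = 0. First row:
  (15 - 16.2426)·v_x + (3)·v_y = 0, i.e. (-1.2426)·v_x + (3)·v_y = 0,
  so v ∝ (b, λ_1 - a) = (3, 1.2426) = u.
  ||u|| = √((3)² + (1.2426)²) = √(10.5442) ≈ 3.2472,
  v_1 = u/||u|| ≈ (0.9239, 0.3827) (||v_1|| = 1).

λ_1 = 16.2426,  λ_2 = 7.7574;  v_1 ≈ (0.9239, 0.3827)


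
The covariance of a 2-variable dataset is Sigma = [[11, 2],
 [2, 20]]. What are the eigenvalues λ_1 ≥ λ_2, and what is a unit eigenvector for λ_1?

Step 1 — characteristic polynomial of 2×2 Sigma:
  det(Sigma - λI) = λ² - trace · λ + det = 0.
  trace = 11 + 20 = 31, det = 11·20 - (2)² = 216.
Step 2 — discriminant:
  Δ = trace² - 4·det = 961 - 864 = 97.
Step 3 — eigenvalues:
  λ = (trace ± √Δ)/2 = (31 ± 9.8489)/2,
  λ_1 = 20.4244,  λ_2 = 10.5756.

Step 4 — unit eigenvector for λ_1: solve (Sigma - λ_1 I)v = 0. First row:
  (11 - 20.4244)·v_x + (2)·v_y = 0, i.e. (-9.4244)·v_x + (2)·v_y = 0,
  so v ∝ (b, λ_1 - a) = (2, 9.4244) = u.
  ||u|| = √((2)² + (9.4244)²) = √(92.8199) ≈ 9.6343,
  v_1 = u/||u|| ≈ (0.2076, 0.9782) (||v_1|| = 1).

λ_1 = 20.4244,  λ_2 = 10.5756;  v_1 ≈ (0.2076, 0.9782)


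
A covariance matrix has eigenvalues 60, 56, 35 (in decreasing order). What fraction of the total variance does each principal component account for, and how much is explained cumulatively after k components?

Step 1 — total variance = trace(Sigma) = Σ λ_i = 60 + 56 + 35 = 151.

Step 2 — fraction explained by component i = λ_i / Σ λ:
  PC1: 60/151 = 0.3974
  PC2: 56/151 = 0.3709
  PC3: 35/151 = 0.2318

Step 3 — cumulative fraction after k components = (λ_1 + ... + λ_k) / Σ λ:
  k = 1: 60/151 = 0.3974
  k = 2: (60 + 56)/151 = 116/151 = 0.7682
  k = 3: (60 + 56 + 35)/151 = 151/151 = 1

Summary (fraction, with percent):

explained: PC1 0.3974 (39.74%), PC2 0.3709 (37.09%), PC3 0.2318 (23.18%);  cumulative: 0.3974, 0.7682, 1


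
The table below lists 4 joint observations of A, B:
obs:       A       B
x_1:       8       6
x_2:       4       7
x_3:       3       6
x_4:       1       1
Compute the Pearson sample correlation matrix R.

Step 1 — column means:
  mean(A) = (8 + 4 + 3 + 1) / 4 = 16/4 = 4
  mean(B) = (6 + 7 + 6 + 1) / 4 = 20/4 = 5

Step 2 — sample variances and covariances s[i,j] = (1/(n-1)) · Σ_k (x_{k,i} - mean_i) · (x_{k,j} - mean_j), with n-1 = 3:
  s[A,A] = ((4)·(4) + (0)·(0) + (-1)·(-1) + (-3)·(-3)) / 3 = 26/3 = 8.6667
  s[A,B] = ((4)·(1) + (0)·(2) + (-1)·(1) + (-3)·(-4)) / 3 = 15/3 = 5
  s[B,B] = ((1)·(1) + (2)·(2) + (1)·(1) + (-4)·(-4)) / 3 = 22/3 = 7.3333
  Sample standard deviations s_i = √(s[i,i]):
  s(A) = √(8.6667) = 2.9439
  s(B) = √(7.3333) = 2.708

Step 3 — r_{ij} = s_{ij} / (s_i · s_j):
  r[A,A] = 1 (diagonal).
  r[A,B] = 5 / (2.9439 · 2.708) = 5 / 7.9722 = 0.6272
  r[B,B] = 1 (diagonal).

R is symmetric with unit diagonal. Assembling:

R = [[1, 0.6272],
 [0.6272, 1]]


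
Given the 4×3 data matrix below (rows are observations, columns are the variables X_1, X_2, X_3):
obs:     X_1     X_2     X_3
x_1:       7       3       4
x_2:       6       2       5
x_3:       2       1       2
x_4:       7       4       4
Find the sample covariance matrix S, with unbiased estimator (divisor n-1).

Step 1 — column means:
  mean(X_1) = (7 + 6 + 2 + 7) / 4 = 22/4 = 5.5
  mean(X_2) = (3 + 2 + 1 + 4) / 4 = 10/4 = 2.5
  mean(X_3) = (4 + 5 + 2 + 4) / 4 = 15/4 = 3.75

Step 2 — sample covariance S[i,j] = (1/(n-1)) · Σ_k (x_{k,i} - mean_i) · (x_{k,j} - mean_j), with n-1 = 3.
  S[X_1,X_1] = ((1.5)·(1.5) + (0.5)·(0.5) + (-3.5)·(-3.5) + (1.5)·(1.5)) / 3 = 17/3 = 5.6667
  S[X_1,X_2] = ((1.5)·(0.5) + (0.5)·(-0.5) + (-3.5)·(-1.5) + (1.5)·(1.5)) / 3 = 8/3 = 2.6667
  S[X_1,X_3] = ((1.5)·(0.25) + (0.5)·(1.25) + (-3.5)·(-1.75) + (1.5)·(0.25)) / 3 = 7.5/3 = 2.5
  S[X_2,X_2] = ((0.5)·(0.5) + (-0.5)·(-0.5) + (-1.5)·(-1.5) + (1.5)·(1.5)) / 3 = 5/3 = 1.6667
  S[X_2,X_3] = ((0.5)·(0.25) + (-0.5)·(1.25) + (-1.5)·(-1.75) + (1.5)·(0.25)) / 3 = 2.5/3 = 0.8333
  S[X_3,X_3] = ((0.25)·(0.25) + (1.25)·(1.25) + (-1.75)·(-1.75) + (0.25)·(0.25)) / 3 = 4.75/3 = 1.5833

S is symmetric (S[j,i] = S[i,j]). Assembling:

S = [[5.6667, 2.6667, 2.5],
 [2.6667, 1.6667, 0.8333],
 [2.5, 0.8333, 1.5833]]


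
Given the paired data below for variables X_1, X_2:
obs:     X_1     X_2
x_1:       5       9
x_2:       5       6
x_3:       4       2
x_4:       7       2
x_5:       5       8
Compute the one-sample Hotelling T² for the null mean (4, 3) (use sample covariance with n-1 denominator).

Step 1 — sample mean vector:
  mean(X_1) = (5 + 5 + 4 + 7 + 5) / 5 = 26/5 = 5.2
  mean(X_2) = (9 + 6 + 2 + 2 + 8) / 5 = 27/5 = 5.4
  x̄ = (5.2, 5.4),  deviation x̄ - mu_0 = (5.2, 5.4) - (4, 3) = (1.2, 2.4).

Step 2 — sample covariance matrix, S[i,j] = (1/(n-1)) · Σ_k (x_{k,i} - mean_i) · (x_{k,j} - mean_j), divisor n-1 = 4:
  S[X_1,X_1] = ((-0.2)·(-0.2) + (-0.2)·(-0.2) + (-1.2)·(-1.2) + (1.8)·(1.8) + (-0.2)·(-0.2)) / 4 = 4.8/4 = 1.2
  S[X_1,X_2] = ((-0.2)·(3.6) + (-0.2)·(0.6) + (-1.2)·(-3.4) + (1.8)·(-3.4) + (-0.2)·(2.6)) / 4 = -3.4/4 = -0.85
  S[X_2,X_2] = ((3.6)·(3.6) + (0.6)·(0.6) + (-3.4)·(-3.4) + (-3.4)·(-3.4) + (2.6)·(2.6)) / 4 = 43.2/4 = 10.8
  S = [[1.2, -0.85],
 [-0.85, 10.8]].

Step 3 — invert S. det(S) = 1.2·10.8 - (-0.85)² = 12.2375.
  S^{-1} = (1/det) · [[d, -b], [-b, a]] = [[0.8825, 0.0695],
 [0.0695, 0.0981]].

Step 4 — quadratic form (x̄ - mu_0)^T · S^{-1} · (x̄ - mu_0):
  S^{-1} · (x̄ - mu_0) = (1.2257, 0.3187),
  (x̄ - mu_0)^T · [...] = (1.2)·(1.2257) + (2.4)·(0.3187) = 2.2358.

Step 5 — scale by n: T² = 5 · 2.2358 = 11.1788.

T² ≈ 11.1788


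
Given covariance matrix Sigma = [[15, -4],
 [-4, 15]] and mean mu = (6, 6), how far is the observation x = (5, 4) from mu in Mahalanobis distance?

Step 1 — centre the observation: (x - mu) = (-1, -2).

Step 2 — invert Sigma. det(Sigma) = 15·15 - (-4)² = 209.
  Sigma^{-1} = (1/det) · [[d, -b], [-b, a]] = [[0.0718, 0.0191],
 [0.0191, 0.0718]].

Step 3 — form the quadratic (x - mu)^T · Sigma^{-1} · (x - mu):
  Sigma^{-1} · (x - mu) = (-0.11, -0.1627).
  (x - mu)^T · [Sigma^{-1} · (x - mu)] = (-1)·(-0.11) + (-2)·(-0.1627) = 0.4354.

Step 4 — take square root: d = √(0.4354) ≈ 0.6599.

d(x, mu) = √(0.4354) ≈ 0.6599


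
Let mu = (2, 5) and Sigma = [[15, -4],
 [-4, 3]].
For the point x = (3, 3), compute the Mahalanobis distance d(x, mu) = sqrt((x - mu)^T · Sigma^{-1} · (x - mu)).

Step 1 — centre the observation: (x - mu) = (1, -2).

Step 2 — invert Sigma. det(Sigma) = 15·3 - (-4)² = 29.
  Sigma^{-1} = (1/det) · [[d, -b], [-b, a]] = [[0.1034, 0.1379],
 [0.1379, 0.5172]].

Step 3 — form the quadratic (x - mu)^T · Sigma^{-1} · (x - mu):
  Sigma^{-1} · (x - mu) = (-0.1724, -0.8966).
  (x - mu)^T · [Sigma^{-1} · (x - mu)] = (1)·(-0.1724) + (-2)·(-0.8966) = 1.6207.

Step 4 — take square root: d = √(1.6207) ≈ 1.2731.

d(x, mu) = √(1.6207) ≈ 1.2731


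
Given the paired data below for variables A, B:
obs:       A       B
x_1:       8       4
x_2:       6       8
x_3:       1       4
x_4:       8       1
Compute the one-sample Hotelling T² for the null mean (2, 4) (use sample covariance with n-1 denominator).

Step 1 — sample mean vector:
  mean(A) = (8 + 6 + 1 + 8) / 4 = 23/4 = 5.75
  mean(B) = (4 + 8 + 4 + 1) / 4 = 17/4 = 4.25
  x̄ = (5.75, 4.25),  deviation x̄ - mu_0 = (5.75, 4.25) - (2, 4) = (3.75, 0.25).

Step 2 — sample covariance matrix, S[i,j] = (1/(n-1)) · Σ_k (x_{k,i} - mean_i) · (x_{k,j} - mean_j), divisor n-1 = 3:
  S[A,A] = ((2.25)·(2.25) + (0.25)·(0.25) + (-4.75)·(-4.75) + (2.25)·(2.25)) / 3 = 32.75/3 = 10.9167
  S[A,B] = ((2.25)·(-0.25) + (0.25)·(3.75) + (-4.75)·(-0.25) + (2.25)·(-3.25)) / 3 = -5.75/3 = -1.9167
  S[B,B] = ((-0.25)·(-0.25) + (3.75)·(3.75) + (-0.25)·(-0.25) + (-3.25)·(-3.25)) / 3 = 24.75/3 = 8.25
  S = [[10.9167, -1.9167],
 [-1.9167, 8.25]].

Step 3 — invert S. det(S) = 10.9167·8.25 - (-1.9167)² = 86.3889.
  S^{-1} = (1/det) · [[d, -b], [-b, a]] = [[0.0955, 0.0222],
 [0.0222, 0.1264]].

Step 4 — quadratic form (x̄ - mu_0)^T · S^{-1} · (x̄ - mu_0):
  S^{-1} · (x̄ - mu_0) = (0.3637, 0.1148),
  (x̄ - mu_0)^T · [...] = (3.75)·(0.3637) + (0.25)·(0.1148) = 1.3924.

Step 5 — scale by n: T² = 4 · 1.3924 = 5.5698.

T² ≈ 5.5698


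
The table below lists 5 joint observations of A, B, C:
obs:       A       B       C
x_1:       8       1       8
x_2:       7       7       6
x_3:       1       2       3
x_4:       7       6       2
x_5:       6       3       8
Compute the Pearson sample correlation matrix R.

Step 1 — column means:
  mean(A) = (8 + 7 + 1 + 7 + 6) / 5 = 29/5 = 5.8
  mean(B) = (1 + 7 + 2 + 6 + 3) / 5 = 19/5 = 3.8
  mean(C) = (8 + 6 + 3 + 2 + 8) / 5 = 27/5 = 5.4

Step 2 — sample variances and covariances s[i,j] = (1/(n-1)) · Σ_k (x_{k,i} - mean_i) · (x_{k,j} - mean_j), with n-1 = 4:
  s[A,A] = ((2.2)·(2.2) + (1.2)·(1.2) + (-4.8)·(-4.8) + (1.2)·(1.2) + (0.2)·(0.2)) / 4 = 30.8/4 = 7.7
  s[A,B] = ((2.2)·(-2.8) + (1.2)·(3.2) + (-4.8)·(-1.8) + (1.2)·(2.2) + (0.2)·(-0.8)) / 4 = 8.8/4 = 2.2
  s[A,C] = ((2.2)·(2.6) + (1.2)·(0.6) + (-4.8)·(-2.4) + (1.2)·(-3.4) + (0.2)·(2.6)) / 4 = 14.4/4 = 3.6
  s[B,B] = ((-2.8)·(-2.8) + (3.2)·(3.2) + (-1.8)·(-1.8) + (2.2)·(2.2) + (-0.8)·(-0.8)) / 4 = 26.8/4 = 6.7
  s[B,C] = ((-2.8)·(2.6) + (3.2)·(0.6) + (-1.8)·(-2.4) + (2.2)·(-3.4) + (-0.8)·(2.6)) / 4 = -10.6/4 = -2.65
  s[C,C] = ((2.6)·(2.6) + (0.6)·(0.6) + (-2.4)·(-2.4) + (-3.4)·(-3.4) + (2.6)·(2.6)) / 4 = 31.2/4 = 7.8
  Sample standard deviations s_i = √(s[i,i]):
  s(A) = √(7.7) = 2.7749
  s(B) = √(6.7) = 2.5884
  s(C) = √(7.8) = 2.7928

Step 3 — r_{ij} = s_{ij} / (s_i · s_j):
  r[A,A] = 1 (diagonal).
  r[A,B] = 2.2 / (2.7749 · 2.5884) = 2.2 / 7.1826 = 0.3063
  r[A,C] = 3.6 / (2.7749 · 2.7928) = 3.6 / 7.7498 = 0.4645
  r[B,B] = 1 (diagonal).
  r[B,C] = -2.65 / (2.5884 · 2.7928) = -2.65 / 7.2291 = -0.3666
  r[C,C] = 1 (diagonal).

R is symmetric with unit diagonal. Assembling:

R = [[1, 0.3063, 0.4645],
 [0.3063, 1, -0.3666],
 [0.4645, -0.3666, 1]]


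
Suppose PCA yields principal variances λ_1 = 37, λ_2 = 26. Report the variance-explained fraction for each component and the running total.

Step 1 — total variance = trace(Sigma) = Σ λ_i = 37 + 26 = 63.

Step 2 — fraction explained by component i = λ_i / Σ λ:
  PC1: 37/63 = 0.5873
  PC2: 26/63 = 0.4127

Step 3 — cumulative fraction after k components = (λ_1 + ... + λ_k) / Σ λ:
  k = 1: 37/63 = 0.5873
  k = 2: (37 + 26)/63 = 63/63 = 1

Summary (fraction, with percent):

explained: PC1 0.5873 (58.73%), PC2 0.4127 (41.27%);  cumulative: 0.5873, 1


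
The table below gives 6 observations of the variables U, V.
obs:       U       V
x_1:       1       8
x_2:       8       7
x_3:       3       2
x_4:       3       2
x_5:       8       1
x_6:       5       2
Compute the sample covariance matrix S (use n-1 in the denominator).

Step 1 — column means:
  mean(U) = (1 + 8 + 3 + 3 + 8 + 5) / 6 = 28/6 = 4.6667
  mean(V) = (8 + 7 + 2 + 2 + 1 + 2) / 6 = 22/6 = 3.6667

Step 2 — sample covariance S[i,j] = (1/(n-1)) · Σ_k (x_{k,i} - mean_i) · (x_{k,j} - mean_j), with n-1 = 5.
  S[U,U] = ((-3.6667)·(-3.6667) + (3.3333)·(3.3333) + (-1.6667)·(-1.6667) + (-1.6667)·(-1.6667) + (3.3333)·(3.3333) + (0.3333)·(0.3333)) / 5 = 41.3333/5 = 8.2667
  S[U,V] = ((-3.6667)·(4.3333) + (3.3333)·(3.3333) + (-1.6667)·(-1.6667) + (-1.6667)·(-1.6667) + (3.3333)·(-2.6667) + (0.3333)·(-1.6667)) / 5 = -8.6667/5 = -1.7333
  S[V,V] = ((4.3333)·(4.3333) + (3.3333)·(3.3333) + (-1.6667)·(-1.6667) + (-1.6667)·(-1.6667) + (-2.6667)·(-2.6667) + (-1.6667)·(-1.6667)) / 5 = 45.3333/5 = 9.0667

S is symmetric (S[j,i] = S[i,j]). Assembling:

S = [[8.2667, -1.7333],
 [-1.7333, 9.0667]]


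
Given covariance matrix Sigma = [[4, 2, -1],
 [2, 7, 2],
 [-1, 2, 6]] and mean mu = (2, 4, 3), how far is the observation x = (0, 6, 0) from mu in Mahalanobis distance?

Step 1 — centre the observation: (x - mu) = (-2, 2, -3).

Step 2 — invert Sigma (cofactor / det for 3×3, or solve directly):
  Sigma^{-1} = [[0.3363, -0.1239, 0.0973],
 [-0.1239, 0.2035, -0.0885],
 [0.0973, -0.0885, 0.2124]].

Step 3 — form the quadratic (x - mu)^T · Sigma^{-1} · (x - mu):
  Sigma^{-1} · (x - mu) = (-1.2124, 0.9204, -1.0088).
  (x - mu)^T · [Sigma^{-1} · (x - mu)] = (-2)·(-1.2124) + (2)·(0.9204) + (-3)·(-1.0088) = 7.292.

Step 4 — take square root: d = √(7.292) ≈ 2.7004.

d(x, mu) = √(7.292) ≈ 2.7004


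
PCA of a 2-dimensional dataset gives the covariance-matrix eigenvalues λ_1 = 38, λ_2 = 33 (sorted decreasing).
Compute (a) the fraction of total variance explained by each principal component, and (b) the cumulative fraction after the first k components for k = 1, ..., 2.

Step 1 — total variance = trace(Sigma) = Σ λ_i = 38 + 33 = 71.

Step 2 — fraction explained by component i = λ_i / Σ λ:
  PC1: 38/71 = 0.5352
  PC2: 33/71 = 0.4648

Step 3 — cumulative fraction after k components = (λ_1 + ... + λ_k) / Σ λ:
  k = 1: 38/71 = 0.5352
  k = 2: (38 + 33)/71 = 71/71 = 1

Summary (fraction, with percent):

explained: PC1 0.5352 (53.52%), PC2 0.4648 (46.48%);  cumulative: 0.5352, 1


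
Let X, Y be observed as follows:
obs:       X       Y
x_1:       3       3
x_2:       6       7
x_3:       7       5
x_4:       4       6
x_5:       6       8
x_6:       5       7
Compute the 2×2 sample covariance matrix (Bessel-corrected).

Step 1 — column means:
  mean(X) = (3 + 6 + 7 + 4 + 6 + 5) / 6 = 31/6 = 5.1667
  mean(Y) = (3 + 7 + 5 + 6 + 8 + 7) / 6 = 36/6 = 6

Step 2 — sample covariance S[i,j] = (1/(n-1)) · Σ_k (x_{k,i} - mean_i) · (x_{k,j} - mean_j), with n-1 = 5.
  S[X,X] = ((-2.1667)·(-2.1667) + (0.8333)·(0.8333) + (1.8333)·(1.8333) + (-1.1667)·(-1.1667) + (0.8333)·(0.8333) + (-0.1667)·(-0.1667)) / 5 = 10.8333/5 = 2.1667
  S[X,Y] = ((-2.1667)·(-3) + (0.8333)·(1) + (1.8333)·(-1) + (-1.1667)·(0) + (0.8333)·(2) + (-0.1667)·(1)) / 5 = 7/5 = 1.4
  S[Y,Y] = ((-3)·(-3) + (1)·(1) + (-1)·(-1) + (0)·(0) + (2)·(2) + (1)·(1)) / 5 = 16/5 = 3.2

S is symmetric (S[j,i] = S[i,j]). Assembling:

S = [[2.1667, 1.4],
 [1.4, 3.2]]


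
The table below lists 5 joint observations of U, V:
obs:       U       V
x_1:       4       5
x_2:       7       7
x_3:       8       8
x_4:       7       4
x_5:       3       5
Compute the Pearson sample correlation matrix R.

Step 1 — column means:
  mean(U) = (4 + 7 + 8 + 7 + 3) / 5 = 29/5 = 5.8
  mean(V) = (5 + 7 + 8 + 4 + 5) / 5 = 29/5 = 5.8

Step 2 — sample variances and covariances s[i,j] = (1/(n-1)) · Σ_k (x_{k,i} - mean_i) · (x_{k,j} - mean_j), with n-1 = 4:
  s[U,U] = ((-1.8)·(-1.8) + (1.2)·(1.2) + (2.2)·(2.2) + (1.2)·(1.2) + (-2.8)·(-2.8)) / 4 = 18.8/4 = 4.7
  s[U,V] = ((-1.8)·(-0.8) + (1.2)·(1.2) + (2.2)·(2.2) + (1.2)·(-1.8) + (-2.8)·(-0.8)) / 4 = 7.8/4 = 1.95
  s[V,V] = ((-0.8)·(-0.8) + (1.2)·(1.2) + (2.2)·(2.2) + (-1.8)·(-1.8) + (-0.8)·(-0.8)) / 4 = 10.8/4 = 2.7
  Sample standard deviations s_i = √(s[i,i]):
  s(U) = √(4.7) = 2.1679
  s(V) = √(2.7) = 1.6432

Step 3 — r_{ij} = s_{ij} / (s_i · s_j):
  r[U,U] = 1 (diagonal).
  r[U,V] = 1.95 / (2.1679 · 1.6432) = 1.95 / 3.5623 = 0.5474
  r[V,V] = 1 (diagonal).

R is symmetric with unit diagonal. Assembling:

R = [[1, 0.5474],
 [0.5474, 1]]


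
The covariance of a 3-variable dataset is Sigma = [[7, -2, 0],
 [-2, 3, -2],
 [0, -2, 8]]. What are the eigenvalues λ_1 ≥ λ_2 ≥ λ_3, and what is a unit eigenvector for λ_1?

Step 1 — characteristic polynomial p(λ) = det(λI - Sigma) = λ³ - tr·λ² + c_1·λ - det, where tr = trace, c_1 = sum of the principal 2×2 minors, det = det(Sigma):
  tr = 7 + 3 + 8 = 18,
  c_1 = (7·3 - (-2)²) + (7·8 - (0)²) + (3·8 - (-2)²) = 17 + 56 + 20 = 93,
  det = 7·(3·8 - (-2)²) - (-2)·((-2)·8 - (-2)·(0)) + (0)·((-2)·(-2) - 3·(0)) = 7·(20) - (-2)·(-16) + (0)·(4) = 108.
  So p(λ) = λ³ - 18λ² + 93λ - 108.
Step 2 — look for an integer root (rational root theorem: any rational root is an integer divisor of 108). Testing λ = 9:
  p(9) = 729 - 1458 + 837 - 108 = 0  ✓
  Dividing out (λ - 9): p(λ) = (λ - 9)(λ² - 9λ + 12).
Step 3 — remaining eigenvalues from the quadratic λ² - 9λ + 12 = 0:
  Δ = 9² - 4·12 = 81 - 48 = 33,  λ = (9 ± √33)/2 = (9 ± 5.7446)/2 ≈ 7.3723 or 1.6277.
  Sorted: λ_1 = 9,  λ_2 = 7.3723,  λ_3 = 1.6277  (check: sum = 18 = tr ✓).

Step 4 — unit eigenvector for λ_1 = 9: v spans the null space of (Sigma - λ_1 I), whose rows are
  r_1 = (-2, -2, 0),  r_2 = (-2, -6, -2),  r_3 = (0, -2, -1).
  v is orthogonal to every row, so take v ∝ r_1 × r_2 = ((-2)·(-2) - (0)·(-6), (0)·(-2) - (-2)·(-2), (-2)·(-6) - (-2)·(-2)) = (4, -4, 8).
  Rescale (divide by 4): u = (1, -1, 2).
  ||u|| = √((1)² + (-1)² + (2)²) = √(6) ≈ 2.4495,  v_1 = u/||u|| ≈ (0.4082, -0.4082, 0.8165) (||v_1|| = 1).

λ_1 = 9,  λ_2 = 7.3723,  λ_3 = 1.6277;  v_1 ≈ (0.4082, -0.4082, 0.8165)


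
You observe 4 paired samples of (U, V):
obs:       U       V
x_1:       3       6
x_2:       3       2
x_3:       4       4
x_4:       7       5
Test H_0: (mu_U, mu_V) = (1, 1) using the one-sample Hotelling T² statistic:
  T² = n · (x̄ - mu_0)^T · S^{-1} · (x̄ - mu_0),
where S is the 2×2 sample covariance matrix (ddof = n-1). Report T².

Step 1 — sample mean vector:
  mean(U) = (3 + 3 + 4 + 7) / 4 = 17/4 = 4.25
  mean(V) = (6 + 2 + 4 + 5) / 4 = 17/4 = 4.25
  x̄ = (4.25, 4.25),  deviation x̄ - mu_0 = (4.25, 4.25) - (1, 1) = (3.25, 3.25).

Step 2 — sample covariance matrix, S[i,j] = (1/(n-1)) · Σ_k (x_{k,i} - mean_i) · (x_{k,j} - mean_j), divisor n-1 = 3:
  S[U,U] = ((-1.25)·(-1.25) + (-1.25)·(-1.25) + (-0.25)·(-0.25) + (2.75)·(2.75)) / 3 = 10.75/3 = 3.5833
  S[U,V] = ((-1.25)·(1.75) + (-1.25)·(-2.25) + (-0.25)·(-0.25) + (2.75)·(0.75)) / 3 = 2.75/3 = 0.9167
  S[V,V] = ((1.75)·(1.75) + (-2.25)·(-2.25) + (-0.25)·(-0.25) + (0.75)·(0.75)) / 3 = 8.75/3 = 2.9167
  S = [[3.5833, 0.9167],
 [0.9167, 2.9167]].

Step 3 — invert S. det(S) = 3.5833·2.9167 - (0.9167)² = 9.6111.
  S^{-1} = (1/det) · [[d, -b], [-b, a]] = [[0.3035, -0.0954],
 [-0.0954, 0.3728]].

Step 4 — quadratic form (x̄ - mu_0)^T · S^{-1} · (x̄ - mu_0):
  S^{-1} · (x̄ - mu_0) = (0.6763, 0.9017),
  (x̄ - mu_0)^T · [...] = (3.25)·(0.6763) + (3.25)·(0.9017) = 5.1286.

Step 5 — scale by n: T² = 4 · 5.1286 = 20.5145.

T² ≈ 20.5145


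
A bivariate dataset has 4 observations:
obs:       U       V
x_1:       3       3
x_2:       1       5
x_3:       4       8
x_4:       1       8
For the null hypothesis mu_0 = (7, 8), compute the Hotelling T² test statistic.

Step 1 — sample mean vector:
  mean(U) = (3 + 1 + 4 + 1) / 4 = 9/4 = 2.25
  mean(V) = (3 + 5 + 8 + 8) / 4 = 24/4 = 6
  x̄ = (2.25, 6),  deviation x̄ - mu_0 = (2.25, 6) - (7, 8) = (-4.75, -2).

Step 2 — sample covariance matrix, S[i,j] = (1/(n-1)) · Σ_k (x_{k,i} - mean_i) · (x_{k,j} - mean_j), divisor n-1 = 3:
  S[U,U] = ((0.75)·(0.75) + (-1.25)·(-1.25) + (1.75)·(1.75) + (-1.25)·(-1.25)) / 3 = 6.75/3 = 2.25
  S[U,V] = ((0.75)·(-3) + (-1.25)·(-1) + (1.75)·(2) + (-1.25)·(2)) / 3 = 0/3 = 0
  S[V,V] = ((-3)·(-3) + (-1)·(-1) + (2)·(2) + (2)·(2)) / 3 = 18/3 = 6
  S = [[2.25, 0],
 [0, 6]].

Step 3 — invert S. det(S) = 2.25·6 - (0)² = 13.5.
  S^{-1} = (1/det) · [[d, -b], [-b, a]] = [[0.4444, 0],
 [0, 0.1667]].

Step 4 — quadratic form (x̄ - mu_0)^T · S^{-1} · (x̄ - mu_0):
  S^{-1} · (x̄ - mu_0) = (-2.1111, -0.3333),
  (x̄ - mu_0)^T · [...] = (-4.75)·(-2.1111) + (-2)·(-0.3333) = 10.6944.

Step 5 — scale by n: T² = 4 · 10.6944 = 42.7778.

T² ≈ 42.7778


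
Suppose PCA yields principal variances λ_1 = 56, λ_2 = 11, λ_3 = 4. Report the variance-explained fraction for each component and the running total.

Step 1 — total variance = trace(Sigma) = Σ λ_i = 56 + 11 + 4 = 71.

Step 2 — fraction explained by component i = λ_i / Σ λ:
  PC1: 56/71 = 0.7887
  PC2: 11/71 = 0.1549
  PC3: 4/71 = 0.0563

Step 3 — cumulative fraction after k components = (λ_1 + ... + λ_k) / Σ λ:
  k = 1: 56/71 = 0.7887
  k = 2: (56 + 11)/71 = 67/71 = 0.9437
  k = 3: (56 + 11 + 4)/71 = 71/71 = 1

Summary (fraction, with percent):

explained: PC1 0.7887 (78.87%), PC2 0.1549 (15.49%), PC3 0.0563 (5.63%);  cumulative: 0.7887, 0.9437, 1


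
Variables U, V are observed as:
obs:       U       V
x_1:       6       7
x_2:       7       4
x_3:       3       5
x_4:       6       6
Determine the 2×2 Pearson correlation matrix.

Step 1 — column means:
  mean(U) = (6 + 7 + 3 + 6) / 4 = 22/4 = 5.5
  mean(V) = (7 + 4 + 5 + 6) / 4 = 22/4 = 5.5

Step 2 — sample variances and covariances s[i,j] = (1/(n-1)) · Σ_k (x_{k,i} - mean_i) · (x_{k,j} - mean_j), with n-1 = 3:
  s[U,U] = ((0.5)·(0.5) + (1.5)·(1.5) + (-2.5)·(-2.5) + (0.5)·(0.5)) / 3 = 9/3 = 3
  s[U,V] = ((0.5)·(1.5) + (1.5)·(-1.5) + (-2.5)·(-0.5) + (0.5)·(0.5)) / 3 = 0/3 = 0
  s[V,V] = ((1.5)·(1.5) + (-1.5)·(-1.5) + (-0.5)·(-0.5) + (0.5)·(0.5)) / 3 = 5/3 = 1.6667
  Sample standard deviations s_i = √(s[i,i]):
  s(U) = √(3) = 1.7321
  s(V) = √(1.6667) = 1.291

Step 3 — r_{ij} = s_{ij} / (s_i · s_j):
  r[U,U] = 1 (diagonal).
  r[U,V] = 0 / (1.7321 · 1.291) = 0 / 2.2361 = 0
  r[V,V] = 1 (diagonal).

R is symmetric with unit diagonal. Assembling:

R = [[1, 0],
 [0, 1]]
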